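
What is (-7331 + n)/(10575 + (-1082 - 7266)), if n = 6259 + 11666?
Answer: 10594/2227 ≈ 4.7571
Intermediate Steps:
n = 17925
(-7331 + n)/(10575 + (-1082 - 7266)) = (-7331 + 17925)/(10575 + (-1082 - 7266)) = 10594/(10575 - 8348) = 10594/2227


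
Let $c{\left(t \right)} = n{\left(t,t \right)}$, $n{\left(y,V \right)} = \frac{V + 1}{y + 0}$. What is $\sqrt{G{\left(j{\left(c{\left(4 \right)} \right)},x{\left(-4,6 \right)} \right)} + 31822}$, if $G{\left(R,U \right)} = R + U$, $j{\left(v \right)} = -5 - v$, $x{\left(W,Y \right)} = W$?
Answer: $\frac{\sqrt{127247}}{2} \approx 178.36$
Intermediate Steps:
$n{\left(y,V \right)} = \frac{1 + V}{y}$
$c{\left(t \right)} = \frac{1 + t}{t}$
$\sqrt{G{\left(j{\left(c{\left(4 \right)} \right)},x{\left(-4,6 \right)} \right)} + 31822} = \sqrt{\left(\left(-5 - \frac{1 + 4}{4}\right) - 4\right) + 31822} = \sqrt{\left(\left(-5 - \frac{1}{4} \cdot 5\right) - 4\right) + 31822} = \sqrt{\left(\left(-5 - \frac{5}{4}\right) - 4\right) + 31822} = \sqrt{\left(- \frac{25}{4} - 4\right) + 31822} = \sqrt{- \frac{41}{4} + 31822} = \sqrt{\frac{127247}{4}} = \frac{\sqrt{127247}}{2}$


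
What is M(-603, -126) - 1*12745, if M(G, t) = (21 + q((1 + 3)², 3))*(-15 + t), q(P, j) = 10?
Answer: -17116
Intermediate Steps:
M(G, t) = -465 + 31*t (M(G, t) = (21 + 10)*(-15 + t) = 31*(-15 + t) = -465 + 31*t)
M(-603, -126) - 1*12745 = (-465 + 31*(-126)) - 1*12745 = (-465 - 3906) - 12745 = -4371 - 12745 = -17116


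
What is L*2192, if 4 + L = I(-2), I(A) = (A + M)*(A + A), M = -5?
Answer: 52608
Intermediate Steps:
I(A) = 2*A*(-5 + A) (I(A) = (A - 5)*(A + A) = (-5 + A)*(2*A) = 2*A*(-5 + A))
L = 24 (L = -4 + 2*(-2)*(-5 - 2) = -4 + 2*(-2)*(-7) = -4 + 28 = 24)
L*2192 = 24*2192 = 52608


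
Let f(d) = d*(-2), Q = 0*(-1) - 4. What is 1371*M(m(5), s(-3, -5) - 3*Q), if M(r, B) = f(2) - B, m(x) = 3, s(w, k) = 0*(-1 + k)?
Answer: -21936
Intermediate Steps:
s(w, k) = 0
Q = -4 (Q = 0 - 4 = -4)
f(d) = -2*d
M(r, B) = -4 - B (M(r, B) = -2*2 - B = -4 - B)
1371*M(m(5), s(-3, -5) - 3*Q) = 1371*(-4 - (0 - 3*(-4))) = 1371*(-4 - (0 + 12)) = 1371*(-4 - 1*12) = 1371*(-4 - 12) = 1371*(-16) = -21936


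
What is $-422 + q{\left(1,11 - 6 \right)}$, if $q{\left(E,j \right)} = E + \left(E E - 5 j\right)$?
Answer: $-445$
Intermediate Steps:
$q{\left(E,j \right)} = E + E^{2} - 5 j$ ($q{\left(E,j \right)} = E + \left(E^{2} - 5 j\right) = E + E^{2} - 5 j$)
$-422 + q{\left(1,11 - 6 \right)} = -422 + \left(1 + 1^{2} - 5 \left(11 - 6\right)\right) = -422 + \left(1 + 1 - 25\right) = -422 - 23 = -445$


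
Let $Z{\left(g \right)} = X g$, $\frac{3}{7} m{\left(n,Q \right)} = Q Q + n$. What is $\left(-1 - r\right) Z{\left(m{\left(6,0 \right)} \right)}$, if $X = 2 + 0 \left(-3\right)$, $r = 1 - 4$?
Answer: $56$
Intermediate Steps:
$r = -3$ ($r = 1 - 4 = -3$)
$m{\left(n,Q \right)} = \frac{7 n}{3} + \frac{7 Q^{2}}{3}$ ($m{\left(n,Q \right)} = \frac{7 \left(Q Q + n\right)}{3} = \frac{7 \left(Q^{2} + n\right)}{3} = \frac{7 \left(n + Q^{2}\right)}{3} = \frac{7 n}{3} + \frac{7 Q^{2}}{3}$)
$X = 2$ ($X = 2 + 0 = 2$)
$Z{\left(g \right)} = 2 g$
$\left(-1 - r\right) Z{\left(m{\left(6,0 \right)} \right)} = \left(-1 - -3\right) 2 \left(\frac{7}{3} \cdot 6 + \frac{7 \cdot 0^{2}}{3}\right) = \left(-1 + 3\right) 2 \left(14 + \frac{7}{3} \cdot 0\right) = 2 \cdot 2 \left(14 + 0\right) = 2 \cdot 2 \cdot 14 = 2 \cdot 28 = 56$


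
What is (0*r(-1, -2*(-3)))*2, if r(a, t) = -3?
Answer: 0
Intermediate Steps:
(0*r(-1, -2*(-3)))*2 = (0*(-3))*2 = 0*2 = 0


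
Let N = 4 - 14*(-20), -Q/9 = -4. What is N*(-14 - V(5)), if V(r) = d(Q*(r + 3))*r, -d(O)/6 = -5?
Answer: -46576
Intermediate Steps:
Q = 36 (Q = -9*(-4) = 36)
N = 284 (N = 4 + 280 = 284)
d(O) = 30 (d(O) = -6*(-5) = 30)
V(r) = 30*r
N*(-14 - V(5)) = 284*(-14 - 30*5) = 284*(-14 - 1*150) = 284*(-14 - 150) = 284*(-164) = -46576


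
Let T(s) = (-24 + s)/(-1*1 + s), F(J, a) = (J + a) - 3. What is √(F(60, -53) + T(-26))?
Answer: √474/9 ≈ 2.4191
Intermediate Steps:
F(J, a) = -3 + J + a
T(s) = (-24 + s)/(-1 + s)
√(F(60, -53) + T(-26)) = √((-3 + 60 - 53) + (-24 - 26)/(-1 - 26)) = √(4 - 50/(-27)) = √(4 - 1/27*(-50)) = √(4 + 50/27) = √(158/27) = √474/9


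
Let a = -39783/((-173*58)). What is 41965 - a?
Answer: 421037027/10034 ≈ 41961.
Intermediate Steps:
a = 39783/10034 (a = -39783/(-10034) = -39783*(-1/10034) = 39783/10034 ≈ 3.9648)
41965 - a = 41965 - 1*39783/10034 = 41965 - 39783/10034 = 421037027/10034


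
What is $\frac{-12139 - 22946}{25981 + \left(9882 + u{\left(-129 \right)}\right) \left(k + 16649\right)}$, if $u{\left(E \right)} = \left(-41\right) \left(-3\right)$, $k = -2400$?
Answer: $- \frac{35085}{142587226} \approx -0.00024606$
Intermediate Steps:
$u{\left(E \right)} = 123$
$\frac{-12139 - 22946}{25981 + \left(9882 + u{\left(-129 \right)}\right) \left(k + 16649\right)} = \frac{-12139 - 22946}{25981 + \left(9882 + 123\right) \left(-2400 + 16649\right)} = - \frac{35085}{25981 + 10005 \cdot 14249} = - \frac{35085}{25981 + 142561245} = - \frac{35085}{142587226}$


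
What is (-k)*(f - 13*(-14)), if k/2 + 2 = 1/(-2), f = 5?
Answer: 935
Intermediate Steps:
k = -5 (k = -4 + 2*(1/(-2)) = -4 + 2*(1*(-½)) = -4 + 2*(-½) = -4 - 1 = -5)
(-k)*(f - 13*(-14)) = (-1*(-5))*(5 - 13*(-14)) = 5*(5 + 182) = 5*187 = 935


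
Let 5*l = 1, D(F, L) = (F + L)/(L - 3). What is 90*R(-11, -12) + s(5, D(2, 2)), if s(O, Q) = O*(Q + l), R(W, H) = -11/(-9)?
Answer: 91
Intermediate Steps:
D(F, L) = (F + L)/(-3 + L)
l = ⅕ (l = (⅕)*1 = ⅕ ≈ 0.20000)
R(W, H) = 11/9 (R(W, H) = -11*(-⅑) = 11/9)
s(O, Q) = O*(⅕ + Q) (s(O, Q) = O*(Q + ⅕) = O*(⅕ + Q))
90*R(-11, -12) + s(5, D(2, 2)) = 90*(11/9) + 5*(⅕ + (2 + 2)/(-3 + 2)) = 110 + 5*(⅕ + 4/(-1)) = 110 + 5*(⅕ - 1*4) = 110 + 5*(⅕ - 4) = 110 + 5*(-19/5) = 110 - 19 = 91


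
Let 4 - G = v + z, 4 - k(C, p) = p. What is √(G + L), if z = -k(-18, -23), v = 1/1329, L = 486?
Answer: 2*√228286317/1329 ≈ 22.738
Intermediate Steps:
k(C, p) = 4 - p
v = 1/1329 ≈ 0.00075245
z = -27 (z = -(4 - 1*(-23)) = -(4 + 23) = -1*27 = -27)
G = 41198/1329 (G = 4 - (1/1329 - 27) = 4 - 1*(-35882/1329) = 4 + 35882/1329 = 41198/1329 ≈ 30.999)
√(G + L) = √(41198/1329 + 486) = √(687092/1329) = 2*√228286317/1329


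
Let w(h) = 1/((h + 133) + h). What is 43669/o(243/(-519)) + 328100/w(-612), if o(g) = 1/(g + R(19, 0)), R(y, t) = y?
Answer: -61786575486/173 ≈ -3.5715e+8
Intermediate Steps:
o(g) = 1/(19 + g) (o(g) = 1/(g + 19) = 1/(19 + g))
w(h) = 1/(133 + 2*h) (w(h) = 1/((133 + h) + h) = 1/(133 + 2*h))
43669/o(243/(-519)) + 328100/w(-612) = 43669/(1/(19 + 243/(-519))) + 328100/(1/(133 + 2*(-612))) = 43669/(1/(19 + 243*(-1/519))) + 328100/(1/(133 - 1224)) = 43669/(1/(19 - 81/173)) + 328100/(1/(-1091)) = 43669/(1/(3206/173)) + 328100/(-1/1091) = 43669/(173/3206) + 328100*(-1091) = 43669*(3206/173) - 357957100 = 140002814/173 - 357957100 = -61786575486/173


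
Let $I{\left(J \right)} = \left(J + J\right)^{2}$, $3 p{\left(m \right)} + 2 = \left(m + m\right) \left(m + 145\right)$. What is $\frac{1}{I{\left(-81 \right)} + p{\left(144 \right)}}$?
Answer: $\frac{3}{161962} \approx 1.8523 \cdot 10^{-5}$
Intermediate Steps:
$p{\left(m \right)} = - \frac{2}{3} + \frac{2 m \left(145 + m\right)}{3}$ ($p{\left(m \right)} = - \frac{2}{3} + \frac{\left(m + m\right) \left(m + 145\right)}{3} = - \frac{2}{3} + \frac{2 m \left(145 + m\right)}{3}$)
$I{\left(J \right)} = 4 J^{2}$ ($I{\left(J \right)} = \left(2 J\right)^{2} = 4 J^{2}$)
$\frac{1}{I{\left(-81 \right)} + p{\left(144 \right)}} = \frac{1}{4 \left(-81\right)^{2} + \left(- \frac{2}{3} + \frac{2 \cdot 144^{2}}{3} + \frac{290}{3} \cdot 144\right)} = \frac{1}{4 \cdot 6561 + \left(- \frac{2}{3} + \frac{2}{3} \cdot 20736 + 13920\right)} = \frac{1}{26244 + \left(- \frac{2}{3} + 13824 + 13920\right)} = \frac{1}{26244 + \frac{83230}{3}} = \frac{1}{\frac{161962}{3}} = \frac{3}{161962}$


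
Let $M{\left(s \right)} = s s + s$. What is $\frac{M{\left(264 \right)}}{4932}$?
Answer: $\frac{5830}{411} \approx 14.185$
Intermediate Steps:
$M{\left(s \right)} = s + s^{2}$ ($M{\left(s \right)} = s^{2} + s = s + s^{2}$)
$\frac{M{\left(264 \right)}}{4932} = \frac{264 \left(1 + 264\right)}{4932} = 264 \cdot 265 \cdot \frac{1}{4932} = 69960 \cdot \frac{1}{4932} = \frac{5830}{411}$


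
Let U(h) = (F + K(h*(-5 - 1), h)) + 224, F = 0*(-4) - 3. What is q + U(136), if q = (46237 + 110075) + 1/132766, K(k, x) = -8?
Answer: 20781198151/132766 ≈ 1.5653e+5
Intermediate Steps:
F = -3 (F = 0 - 3 = -3)
U(h) = 213 (U(h) = (-3 - 8) + 224 = -11 + 224 = 213)
q = 20752918993/132766 (q = 156312 + 1/132766 = 20752918993/132766 ≈ 1.5631e+5)
q + U(136) = 20752918993/132766 + 213 = 20781198151/132766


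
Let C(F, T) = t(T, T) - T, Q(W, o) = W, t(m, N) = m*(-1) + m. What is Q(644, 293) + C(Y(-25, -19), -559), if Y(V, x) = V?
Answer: 1203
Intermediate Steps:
t(m, N) = 0 (t(m, N) = -m + m = 0)
C(F, T) = -T (C(F, T) = 0 - T = -T)
Q(644, 293) + C(Y(-25, -19), -559) = 644 - 1*(-559) = 644 + 559 = 1203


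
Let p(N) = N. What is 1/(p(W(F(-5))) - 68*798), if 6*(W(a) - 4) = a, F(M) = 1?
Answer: -6/325559 ≈ -1.8430e-5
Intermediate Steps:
W(a) = 4 + a/6
1/(p(W(F(-5))) - 68*798) = 1/((4 + (1/6)*1) - 68*798) = 1/((4 + 1/6) - 54264) = 1/(25/6 - 54264) = 1/(-325559/6) = -6/325559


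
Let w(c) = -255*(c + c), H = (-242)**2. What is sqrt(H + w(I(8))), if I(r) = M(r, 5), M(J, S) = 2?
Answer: 2*sqrt(14386) ≈ 239.88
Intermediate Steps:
I(r) = 2
H = 58564
w(c) = -510*c
sqrt(H + w(I(8))) = sqrt(58564 - 510*2) = sqrt(58564 - 1020) = sqrt(57544) = 2*sqrt(14386)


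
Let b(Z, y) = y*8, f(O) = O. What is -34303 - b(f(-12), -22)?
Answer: -34127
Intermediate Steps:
b(Z, y) = 8*y
-34303 - b(f(-12), -22) = -34303 - 8*(-22) = -34303 - 1*(-176) = -34303 + 176 = -34127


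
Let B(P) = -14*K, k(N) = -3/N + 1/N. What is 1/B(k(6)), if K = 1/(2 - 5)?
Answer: 3/14 ≈ 0.21429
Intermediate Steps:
K = -⅓ (K = 1/(-3) = -⅓ ≈ -0.33333)
k(N) = -2/N (k(N) = -3/N + 1/N = -2/N)
B(P) = 14/3 (B(P) = -14*(-⅓) = 14/3)
1/B(k(6)) = 1/(14/3) = 3/14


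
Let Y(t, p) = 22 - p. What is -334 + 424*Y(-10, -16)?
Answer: 15778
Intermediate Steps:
-334 + 424*Y(-10, -16) = -334 + 424*(22 - 1*(-16)) = -334 + 424*(22 + 16) = -334 + 424*38 = -334 + 16112 = 15778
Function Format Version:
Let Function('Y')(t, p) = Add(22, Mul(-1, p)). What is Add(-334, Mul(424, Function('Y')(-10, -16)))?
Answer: 15778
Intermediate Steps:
Add(-334, Mul(424, Function('Y')(-10, -16))) = Add(-334, Mul(424, Add(22, Mul(-1, -16)))) = Add(-334, Mul(424, Add(22, 16))) = Add(-334, Mul(424, 38)) = Add(-334, 16112) = 15778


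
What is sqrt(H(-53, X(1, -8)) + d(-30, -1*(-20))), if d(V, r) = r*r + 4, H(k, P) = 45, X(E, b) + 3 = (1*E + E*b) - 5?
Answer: sqrt(449) ≈ 21.190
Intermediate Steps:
X(E, b) = -8 + E + E*b (X(E, b) = -3 + ((1*E + E*b) - 5) = -3 + ((E + E*b) - 5) = -3 + (-5 + E + E*b) = -8 + E + E*b)
d(V, r) = 4 + r**2 (d(V, r) = r**2 + 4 = 4 + r**2)
sqrt(H(-53, X(1, -8)) + d(-30, -1*(-20))) = sqrt(45 + (4 + (-1*(-20))**2)) = sqrt(45 + (4 + 20**2)) = sqrt(45 + (4 + 400)) = sqrt(45 + 404) = sqrt(449)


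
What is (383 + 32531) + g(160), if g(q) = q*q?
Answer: 58514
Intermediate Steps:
g(q) = q**2
(383 + 32531) + g(160) = (383 + 32531) + 160**2 = 32914 + 25600 = 58514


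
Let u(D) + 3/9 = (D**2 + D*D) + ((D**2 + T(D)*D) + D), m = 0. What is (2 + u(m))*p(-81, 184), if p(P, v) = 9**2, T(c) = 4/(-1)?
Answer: 135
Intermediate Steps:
T(c) = -4 (T(c) = 4*(-1) = -4)
p(P, v) = 81
u(D) = -1/3 - 3*D + 3*D**2 (u(D) = -1/3 + ((D**2 + D*D) + ((D**2 - 4*D) + D)) = -1/3 + ((D**2 + D**2) + (D**2 - 3*D)) = -1/3 + (2*D**2 + (D**2 - 3*D)) = -1/3 + (-3*D + 3*D**2) = -1/3 - 3*D + 3*D**2)
(2 + u(m))*p(-81, 184) = (2 + (-1/3 - 3*0 + 3*0**2))*81 = (2 + (-1/3 + 0 + 3*0))*81 = (2 + (-1/3 + 0 + 0))*81 = (2 - 1/3)*81 = (5/3)*81 = 135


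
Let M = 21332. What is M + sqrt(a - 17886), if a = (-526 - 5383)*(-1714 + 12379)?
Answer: 21332 + I*sqrt(63037371) ≈ 21332.0 + 7939.6*I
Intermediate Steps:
a = -63019485 (a = -5909*10665 = -63019485)
M + sqrt(a - 17886) = 21332 + sqrt(-63019485 - 17886) = 21332 + sqrt(-63037371) = 21332 + I*sqrt(63037371)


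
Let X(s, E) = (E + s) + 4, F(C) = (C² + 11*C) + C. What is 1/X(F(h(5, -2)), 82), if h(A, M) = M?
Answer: 1/66 ≈ 0.015152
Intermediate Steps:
F(C) = C² + 12*C
X(s, E) = 4 + E + s
1/X(F(h(5, -2)), 82) = 1/(4 + 82 - 2*(12 - 2)) = 1/(4 + 82 - 2*10) = 1/(4 + 82 - 20) = 1/66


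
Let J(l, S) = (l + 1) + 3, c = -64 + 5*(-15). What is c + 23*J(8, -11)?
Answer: 137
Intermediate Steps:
c = -139 (c = -64 - 75 = -139)
J(l, S) = 4 + l (J(l, S) = (1 + l) + 3 = 4 + l)
c + 23*J(8, -11) = -139 + 23*(4 + 8) = -139 + 23*12 = -139 + 276 = 137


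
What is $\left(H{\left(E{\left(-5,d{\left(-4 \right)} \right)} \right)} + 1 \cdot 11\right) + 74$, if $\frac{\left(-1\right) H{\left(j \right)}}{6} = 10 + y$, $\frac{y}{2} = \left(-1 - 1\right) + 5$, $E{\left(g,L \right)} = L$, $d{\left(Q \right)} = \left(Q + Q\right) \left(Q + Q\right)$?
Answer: $-11$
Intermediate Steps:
$d{\left(Q \right)} = 4 Q^{2}$ ($d{\left(Q \right)} = 2 Q 2 Q = 4 Q^{2}$)
$y = 6$ ($y = 2 \left(\left(-1 - 1\right) + 5\right) = 2 \left(-2 + 5\right) = 2 \cdot 3 = 6$)
$H{\left(j \right)} = -96$ ($H{\left(j \right)} = - 6 \left(10 + 6\right) = \left(-6\right) 16 = -96$)
$\left(H{\left(E{\left(-5,d{\left(-4 \right)} \right)} \right)} + 1 \cdot 11\right) + 74 = \left(-96 + 1 \cdot 11\right) + 74 = \left(-96 + 11\right) + 74 = -85 + 74 = -11$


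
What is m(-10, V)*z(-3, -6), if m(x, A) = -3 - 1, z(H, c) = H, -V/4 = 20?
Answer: 12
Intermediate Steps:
V = -80 (V = -4*20 = -80)
m(x, A) = -4
m(-10, V)*z(-3, -6) = -4*(-3) = 12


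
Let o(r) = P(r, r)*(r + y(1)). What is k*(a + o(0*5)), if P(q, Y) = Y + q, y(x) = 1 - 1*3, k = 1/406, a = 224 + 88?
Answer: 156/203 ≈ 0.76847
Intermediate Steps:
a = 312
k = 1/406 ≈ 0.0024631
y(x) = -2 (y(x) = 1 - 3 = -2)
o(r) = 2*r*(-2 + r) (o(r) = (r + r)*(r - 2) = (2*r)*(-2 + r) = 2*r*(-2 + r))
k*(a + o(0*5)) = (312 + 2*(0*5)*(-2 + 0*5))/406 = (312 + 2*0*(-2 + 0))/406 = (312 + 2*0*(-2))/406 = (312 + 0)/406 = (1/406)*312 = 156/203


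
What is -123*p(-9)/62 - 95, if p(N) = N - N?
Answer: -95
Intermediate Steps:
p(N) = 0
-123*p(-9)/62 - 95 = -0/62 - 95 = -123*0 - 95 = 0 - 95 = -95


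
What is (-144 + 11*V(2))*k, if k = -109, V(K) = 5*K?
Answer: 3706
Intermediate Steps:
(-144 + 11*V(2))*k = (-144 + 11*(5*2))*(-109) = (-144 + 11*10)*(-109) = (-144 + 110)*(-109) = -34*(-109) = 3706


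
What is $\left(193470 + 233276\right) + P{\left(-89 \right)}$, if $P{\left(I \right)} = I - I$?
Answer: $426746$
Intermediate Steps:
$P{\left(I \right)} = 0$
$\left(193470 + 233276\right) + P{\left(-89 \right)} = \left(193470 + 233276\right) + 0 = 426746 + 0 = 426746$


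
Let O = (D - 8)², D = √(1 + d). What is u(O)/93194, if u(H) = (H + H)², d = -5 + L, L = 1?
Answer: 5906/46597 - 3904*I*√3/46597 ≈ 0.12675 - 0.14512*I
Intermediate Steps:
d = -4 (d = -5 + 1 = -4)
D = I*√3 (D = √(1 - 4) = √(-3) = I*√3 ≈ 1.732*I)
O = (-8 + I*√3)² (O = (I*√3 - 8)² = (-8 + I*√3)² ≈ 61.0 - 27.713*I)
u(H) = 4*H² (u(H) = (2*H)² = 4*H²)
u(O)/93194 = (4*((8 - I*√3)²)²)/93194 = (4*(8 - I*√3)⁴)*(1/93194) = 2*(8 - I*√3)⁴/46597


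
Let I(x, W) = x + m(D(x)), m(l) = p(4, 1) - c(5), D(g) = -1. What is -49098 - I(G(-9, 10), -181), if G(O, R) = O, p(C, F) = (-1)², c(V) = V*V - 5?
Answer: -49070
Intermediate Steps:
c(V) = -5 + V² (c(V) = V² - 5 = -5 + V²)
p(C, F) = 1
m(l) = -19 (m(l) = 1 - (-5 + 5²) = 1 - (-5 + 25) = 1 - 1*20 = 1 - 20 = -19)
I(x, W) = -19 + x (I(x, W) = x - 19 = -19 + x)
-49098 - I(G(-9, 10), -181) = -49098 - (-19 - 9) = -49098 - 1*(-28) = -49098 + 28 = -49070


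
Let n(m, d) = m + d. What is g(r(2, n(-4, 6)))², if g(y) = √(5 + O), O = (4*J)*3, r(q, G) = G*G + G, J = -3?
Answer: -31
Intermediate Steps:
n(m, d) = d + m
r(q, G) = G + G² (r(q, G) = G² + G = G + G²)
O = -36 (O = (4*(-3))*3 = -12*3 = -36)
g(y) = I*√31 (g(y) = √(5 - 36) = √(-31) = I*√31)
g(r(2, n(-4, 6)))² = (I*√31)² = -31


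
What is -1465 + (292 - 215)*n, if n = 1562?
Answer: 118809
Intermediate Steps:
-1465 + (292 - 215)*n = -1465 + (292 - 215)*1562 = -1465 + 77*1562 = -1465 + 120274 = 118809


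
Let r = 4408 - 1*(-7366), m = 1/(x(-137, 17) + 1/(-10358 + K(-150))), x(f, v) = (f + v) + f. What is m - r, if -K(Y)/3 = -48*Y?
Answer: -96702331176/8213207 ≈ -11774.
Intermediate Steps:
K(Y) = 144*Y (K(Y) = -(-144)*Y = 144*Y)
x(f, v) = v + 2*f
m = -31958/8213207 (m = 1/((17 + 2*(-137)) + 1/(-10358 + 144*(-150))) = 1/((17 - 274) + 1/(-10358 - 21600)) = 1/(-257 + 1/(-31958)) = 1/(-257 - 1/31958) = 1/(-8213207/31958) = -31958/8213207 ≈ -0.0038911)
r = 11774 (r = 4408 + 7366 = 11774)
m - r = -31958/8213207 - 1*11774 = -31958/8213207 - 11774 = -96702331176/8213207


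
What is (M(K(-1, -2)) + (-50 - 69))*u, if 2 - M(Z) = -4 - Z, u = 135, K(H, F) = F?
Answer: -15525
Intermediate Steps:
M(Z) = 6 + Z (M(Z) = 2 - (-4 - Z) = 2 + (4 + Z) = 6 + Z)
(M(K(-1, -2)) + (-50 - 69))*u = ((6 - 2) + (-50 - 69))*135 = (4 - 119)*135 = -115*135 = -15525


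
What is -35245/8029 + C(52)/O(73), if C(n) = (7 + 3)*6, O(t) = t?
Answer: -298735/83731 ≈ -3.5678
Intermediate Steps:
C(n) = 60 (C(n) = 10*6 = 60)
-35245/8029 + C(52)/O(73) = -35245/8029 + 60/73 = -35245*1/8029 + 60*(1/73) = -5035/1147 + 60/73 = -298735/83731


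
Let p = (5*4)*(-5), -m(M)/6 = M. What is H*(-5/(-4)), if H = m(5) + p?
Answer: -325/2 ≈ -162.50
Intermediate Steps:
m(M) = -6*M
p = -100 (p = 20*(-5) = -100)
H = -130 (H = -6*5 - 100 = -30 - 100 = -130)
H*(-5/(-4)) = -(-650)/(-4) = -(-650)*(-1)/4 = -130*5/4 = -325/2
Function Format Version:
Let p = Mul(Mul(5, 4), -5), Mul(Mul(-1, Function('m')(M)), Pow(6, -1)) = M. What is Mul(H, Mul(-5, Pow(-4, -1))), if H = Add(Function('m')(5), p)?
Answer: Rational(-325, 2) ≈ -162.50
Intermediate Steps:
Function('m')(M) = Mul(-6, M)
p = -100 (p = Mul(20, -5) = -100)
H = -130 (H = Add(Mul(-6, 5), -100) = Add(-30, -100) = -130)
Mul(H, Mul(-5, Pow(-4, -1))) = Mul(-130, Mul(-5, Pow(-4, -1))) = Mul(-130, Mul(-5, Rational(-1, 4))) = Mul(-130, Rational(5, 4)) = Rational(-325, 2)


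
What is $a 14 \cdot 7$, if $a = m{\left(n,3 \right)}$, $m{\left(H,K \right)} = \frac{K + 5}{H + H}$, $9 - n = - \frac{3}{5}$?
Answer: $\frac{245}{6} \approx 40.833$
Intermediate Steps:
$n = \frac{48}{5}$ ($n = 9 - - \frac{3}{5} = 9 + \frac{3}{5} = \frac{48}{5} \approx 9.6$)
$m{\left(H,K \right)} = \frac{5 + K}{2 H}$
$a = \frac{5}{12}$ ($a = \frac{5 + 3}{2 \cdot \frac{48}{5}} = \frac{1}{2} \cdot \frac{5}{48} \cdot 8 = \frac{5}{12} \approx 0.41667$)
$a 14 \cdot 7 = \frac{5}{12} \cdot 14 \cdot 7 = \frac{35}{6} \cdot 7 = \frac{245}{6}$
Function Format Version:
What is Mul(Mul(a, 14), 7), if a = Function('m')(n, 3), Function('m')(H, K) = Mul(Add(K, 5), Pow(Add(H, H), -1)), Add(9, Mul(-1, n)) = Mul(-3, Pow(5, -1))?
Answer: Rational(245, 6) ≈ 40.833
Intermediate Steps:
n = Rational(48, 5) (n = Add(9, Mul(-1, Mul(-3, Pow(5, -1)))) = Add(9, Mul(-1, Mul(-3, Rational(1, 5)))) = Add(9, Mul(-1, Rational(-3, 5))) = Add(9, Rational(3, 5)) = Rational(48, 5) ≈ 9.6000)
Function('m')(H, K) = Mul(Rational(1, 2), Pow(H, -1), Add(5, K)) (Function('m')(H, K) = Mul(Add(5, K), Pow(Mul(2, H), -1)) = Mul(Add(5, K), Mul(Rational(1, 2), Pow(H, -1))) = Mul(Rational(1, 2), Pow(H, -1), Add(5, K)))
a = Rational(5, 12) (a = Mul(Rational(1, 2), Pow(Rational(48, 5), -1), Add(5, 3)) = Mul(Rational(1, 2), Rational(5, 48), 8) = Rational(5, 12) ≈ 0.41667)
Mul(Mul(a, 14), 7) = Mul(Mul(Rational(5, 12), 14), 7) = Mul(Rational(35, 6), 7) = Rational(245, 6)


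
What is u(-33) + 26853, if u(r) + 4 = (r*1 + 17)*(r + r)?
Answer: 27905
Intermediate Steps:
u(r) = -4 + 2*r*(17 + r) (u(r) = -4 + (r*1 + 17)*(r + r) = -4 + (r + 17)*(2*r) = -4 + (17 + r)*(2*r) = -4 + 2*r*(17 + r))
u(-33) + 26853 = (-4 + 2*(-33)² + 34*(-33)) + 26853 = (-4 + 2*1089 - 1122) + 26853 = (-4 + 2178 - 1122) + 26853 = 1052 + 26853 = 27905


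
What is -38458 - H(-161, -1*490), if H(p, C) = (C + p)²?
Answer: -462259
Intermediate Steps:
-38458 - H(-161, -1*490) = -38458 - (-1*490 - 161)² = -38458 - (-490 - 161)² = -38458 - 1*(-651)² = -38458 - 1*423801 = -38458 - 423801 = -462259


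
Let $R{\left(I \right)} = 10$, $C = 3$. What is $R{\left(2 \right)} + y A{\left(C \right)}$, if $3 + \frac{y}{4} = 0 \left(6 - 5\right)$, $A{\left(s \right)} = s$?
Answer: $-26$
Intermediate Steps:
$y = -12$ ($y = -12 + 4 \cdot 0 \left(6 - 5\right) = -12 + 4 \cdot 0 \cdot 1 = -12 + 4 \cdot 0 = -12 + 0 = -12$)
$R{\left(2 \right)} + y A{\left(C \right)} = 10 - 36 = -26$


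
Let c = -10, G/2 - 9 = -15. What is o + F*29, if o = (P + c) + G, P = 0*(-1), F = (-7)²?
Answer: 1399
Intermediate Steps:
F = 49
G = -12 (G = 18 + 2*(-15) = 18 - 30 = -12)
P = 0
o = -22 (o = (0 - 10) - 12 = -10 - 12 = -22)
o + F*29 = -22 + 49*29 = -22 + 1421 = 1399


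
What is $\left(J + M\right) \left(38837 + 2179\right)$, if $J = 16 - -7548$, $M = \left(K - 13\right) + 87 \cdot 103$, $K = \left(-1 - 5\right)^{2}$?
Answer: $678732768$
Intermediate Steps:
$K = 36$ ($K = \left(-6\right)^{2} = 36$)
$M = 8984$ ($M = \left(36 - 13\right) + 87 \cdot 103 = \left(36 - 13\right) + 8961 = 23 + 8961 = 8984$)
$J = 7564$ ($J = 16 + 7548 = 7564$)
$\left(J + M\right) \left(38837 + 2179\right) = \left(7564 + 8984\right) \left(38837 + 2179\right) = 16548 \cdot 41016 = 678732768$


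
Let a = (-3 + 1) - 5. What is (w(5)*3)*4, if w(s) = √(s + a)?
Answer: 12*I*√2 ≈ 16.971*I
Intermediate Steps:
a = -7 (a = -2 - 5 = -7)
w(s) = √(-7 + s) (w(s) = √(s - 7) = √(-7 + s))
(w(5)*3)*4 = (√(-7 + 5)*3)*4 = (√(-2)*3)*4 = ((I*√2)*3)*4 = (3*I*√2)*4 = 12*I*√2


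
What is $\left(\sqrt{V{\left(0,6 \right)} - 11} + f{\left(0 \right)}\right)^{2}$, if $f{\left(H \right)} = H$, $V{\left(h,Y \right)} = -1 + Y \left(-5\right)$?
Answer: $-42$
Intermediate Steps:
$V{\left(h,Y \right)} = -1 - 5 Y$
$\left(\sqrt{V{\left(0,6 \right)} - 11} + f{\left(0 \right)}\right)^{2} = \left(\sqrt{\left(-1 - 30\right) - 11} + 0\right)^{2} = \left(\sqrt{-31 - 11} + 0\right)^{2} = \left(\sqrt{-42} + 0\right)^{2} = \left(i \sqrt{42} + 0\right)^{2} = \left(i \sqrt{42}\right)^{2} = -42$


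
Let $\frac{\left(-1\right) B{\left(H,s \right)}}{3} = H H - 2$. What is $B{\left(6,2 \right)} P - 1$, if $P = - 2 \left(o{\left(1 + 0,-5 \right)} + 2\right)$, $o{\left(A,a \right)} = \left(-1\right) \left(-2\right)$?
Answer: $815$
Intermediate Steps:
$o{\left(A,a \right)} = 2$
$B{\left(H,s \right)} = 6 - 3 H^{2}$ ($B{\left(H,s \right)} = - 3 \left(H H - 2\right) = - 3 \left(H^{2} - 2\right) = - 3 \left(-2 + H^{2}\right) = 6 - 3 H^{2}$)
$P = -8$ ($P = - 2 \left(2 + 2\right) = \left(-2\right) 4 = -8$)
$B{\left(6,2 \right)} P - 1 = \left(6 - 3 \cdot 6^{2}\right) \left(-8\right) - 1 = \left(6 - 108\right) \left(-8\right) - 1 = \left(-102\right) \left(-8\right) - 1 = 816 - 1 = 815$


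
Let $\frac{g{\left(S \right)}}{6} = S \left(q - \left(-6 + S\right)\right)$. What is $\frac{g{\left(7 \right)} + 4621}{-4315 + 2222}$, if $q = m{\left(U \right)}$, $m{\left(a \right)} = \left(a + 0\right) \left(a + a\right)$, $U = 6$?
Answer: $- \frac{7603}{2093} \approx -3.6326$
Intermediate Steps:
$m{\left(a \right)} = 2 a^{2}$ ($m{\left(a \right)} = a 2 a = 2 a^{2}$)
$q = 72$ ($q = 2 \cdot 6^{2} = 2 \cdot 36 = 72$)
$g{\left(S \right)} = 6 S \left(78 - S\right)$ ($g{\left(S \right)} = 6 S \left(72 - \left(-6 + S\right)\right) = 6 S \left(78 - S\right)$)
$\frac{g{\left(7 \right)} + 4621}{-4315 + 2222} = \frac{6 \cdot 7 \left(78 - 7\right) + 4621}{-4315 + 2222} = \frac{6 \cdot 7 \left(78 - 7\right) + 4621}{-2093} = \left(6 \cdot 7 \cdot 71 + 4621\right) \left(- \frac{1}{2093}\right) = \left(2982 + 4621\right) \left(- \frac{1}{2093}\right) = 7603 \left(- \frac{1}{2093}\right) = - \frac{7603}{2093}$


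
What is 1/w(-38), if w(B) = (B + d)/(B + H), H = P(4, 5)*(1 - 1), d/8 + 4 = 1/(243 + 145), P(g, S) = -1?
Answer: 1843/3394 ≈ 0.54302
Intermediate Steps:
d = -3102/97 (d = -32 + 8/(243 + 145) = -32 + 8/388 = -32 + 8*(1/388) = -32 + 2/97 = -3102/97 ≈ -31.979)
H = 0 (H = -(1 - 1) = -1*0 = 0)
w(B) = (-3102/97 + B)/B (w(B) = (B - 3102/97)/(B + 0) = (-3102/97 + B)/B)
1/w(-38) = 1/((-3102/97 - 38)/(-38)) = 1/(-1/38*(-6788/97)) = 1/(3394/1843) = 1843/3394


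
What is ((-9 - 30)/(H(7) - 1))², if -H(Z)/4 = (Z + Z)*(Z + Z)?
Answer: 1521/616225 ≈ 0.0024683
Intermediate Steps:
H(Z) = -16*Z² (H(Z) = -4*(Z + Z)*(Z + Z) = -4*2*Z*2*Z = -16*Z²)
((-9 - 30)/(H(7) - 1))² = ((-9 - 30)/(-16*7² - 1))² = (-39/(-16*49 - 1))² = (-39/(-784 - 1))² = (-39/(-785))² = (-39*(-1/785))² = (39/785)² = 1521/616225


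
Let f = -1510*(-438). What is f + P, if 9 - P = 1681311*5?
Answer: -7745166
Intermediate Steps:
f = 661380
P = -8406546 (P = 9 - 1681311*5 = 9 - 1*8406555 = 9 - 8406555 = -8406546)
f + P = 661380 - 8406546 = -7745166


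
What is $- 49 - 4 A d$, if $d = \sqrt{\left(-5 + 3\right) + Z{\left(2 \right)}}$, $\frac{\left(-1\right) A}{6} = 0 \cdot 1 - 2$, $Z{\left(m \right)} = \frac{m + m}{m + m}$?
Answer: $2352 i \approx 2352.0 i$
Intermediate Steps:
$Z{\left(m \right)} = 1$ ($Z{\left(m \right)} = \frac{2 m}{2 m} = 2 m \frac{1}{2 m} = 1$)
$A = 12$ ($A = - 6 \left(0 \cdot 1 - 2\right) = - 6 \left(0 - 2\right) = \left(-6\right) \left(-2\right) = 12$)
$d = i$ ($d = \sqrt{\left(-5 + 3\right) + 1} = \sqrt{-2 + 1} = \sqrt{-1} = i \approx 1.0 i$)
$- 49 - 4 A d = - 49 \left(-4\right) 12 i = - 49 \left(- 48 i\right) = 2352 i$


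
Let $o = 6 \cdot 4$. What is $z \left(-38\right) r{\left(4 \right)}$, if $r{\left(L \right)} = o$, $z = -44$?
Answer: $40128$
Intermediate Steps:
$o = 24$
$r{\left(L \right)} = 24$
$z \left(-38\right) r{\left(4 \right)} = \left(-44\right) \left(-38\right) 24 = 1672 \cdot 24 = 40128$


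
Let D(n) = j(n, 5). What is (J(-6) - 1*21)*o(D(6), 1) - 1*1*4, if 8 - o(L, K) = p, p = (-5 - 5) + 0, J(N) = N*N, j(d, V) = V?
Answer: 266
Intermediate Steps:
D(n) = 5
J(N) = N²
p = -10 (p = -10 + 0 = -10)
o(L, K) = 18 (o(L, K) = 8 - 1*(-10) = 8 + 10 = 18)
(J(-6) - 1*21)*o(D(6), 1) - 1*1*4 = ((-6)² - 1*21)*18 - 1*1*4 = (36 - 21)*18 - 1*4 = 15*18 - 4 = 270 - 4 = 266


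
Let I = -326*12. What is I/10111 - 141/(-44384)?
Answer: -172204557/448766624 ≈ -0.38373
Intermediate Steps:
I = -3912
I/10111 - 141/(-44384) = -3912/10111 - 141/(-44384) = -3912*1/10111 - 141*(-1/44384) = -3912/10111 + 141/44384 = -172204557/448766624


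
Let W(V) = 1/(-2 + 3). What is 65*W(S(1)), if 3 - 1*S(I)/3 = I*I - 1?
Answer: 65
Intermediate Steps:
S(I) = 12 - 3*I² (S(I) = 9 - 3*(I*I - 1) = 9 - 3*(I² - 1) = 9 - 3*(-1 + I²) = 9 + (3 - 3*I²) = 12 - 3*I²)
W(V) = 1 (W(V) = 1/1 = 1)
65*W(S(1)) = 65*1 = 65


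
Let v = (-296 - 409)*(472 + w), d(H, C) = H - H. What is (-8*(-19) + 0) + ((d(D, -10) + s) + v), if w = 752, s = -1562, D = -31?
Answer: -864330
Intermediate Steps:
d(H, C) = 0
v = -862920 (v = (-296 - 409)*(472 + 752) = -705*1224 = -862920)
(-8*(-19) + 0) + ((d(D, -10) + s) + v) = (-8*(-19) + 0) + ((0 - 1562) - 862920) = (152 + 0) + (-1562 - 862920) = 152 - 864482 = -864330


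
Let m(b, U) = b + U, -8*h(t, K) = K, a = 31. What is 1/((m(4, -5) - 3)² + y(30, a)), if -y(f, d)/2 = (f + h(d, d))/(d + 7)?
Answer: 8/117 ≈ 0.068376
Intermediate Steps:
h(t, K) = -K/8
m(b, U) = U + b
y(f, d) = -2*(f - d/8)/(7 + d) (y(f, d) = -2*(f - d/8)/(d + 7) = -2*(f - d/8)/(7 + d))
1/((m(4, -5) - 3)² + y(30, a)) = 1/(((-5 + 4) - 3)² + (31 - 8*30)/(4*(7 + 31))) = 1/((-1 - 3)² + (¼)*(31 - 240)/38) = 1/((-4)² + (¼)*(1/38)*(-209)) = 1/(16 - 11/8) = 1/(117/8) = 8/117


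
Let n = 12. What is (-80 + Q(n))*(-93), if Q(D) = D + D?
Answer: 5208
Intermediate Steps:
Q(D) = 2*D
(-80 + Q(n))*(-93) = (-80 + 2*12)*(-93) = (-80 + 24)*(-93) = -56*(-93) = 5208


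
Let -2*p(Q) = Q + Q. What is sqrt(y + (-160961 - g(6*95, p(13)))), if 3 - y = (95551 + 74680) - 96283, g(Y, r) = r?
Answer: I*sqrt(234893) ≈ 484.66*I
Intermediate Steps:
p(Q) = -Q (p(Q) = -(Q + Q)/2 = -Q)
y = -73945 (y = 3 - ((95551 + 74680) - 96283) = 3 - (170231 - 96283) = 3 - 1*73948 = 3 - 73948 = -73945)
sqrt(y + (-160961 - g(6*95, p(13)))) = sqrt(-73945 + (-160961 - (-1)*13)) = sqrt(-73945 + (-160961 - 1*(-13))) = sqrt(-73945 + (-160961 + 13)) = sqrt(-73945 - 160948) = sqrt(-234893) = I*sqrt(234893)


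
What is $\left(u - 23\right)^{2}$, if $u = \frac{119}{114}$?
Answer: $\frac{6265009}{12996} \approx 482.07$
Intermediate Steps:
$u = \frac{119}{114}$ ($u = 119 \cdot \frac{1}{114} = \frac{119}{114} \approx 1.0439$)
$\left(u - 23\right)^{2} = \left(\frac{119}{114} - 23\right)^{2} = \left(- \frac{2503}{114}\right)^{2} = \frac{6265009}{12996}$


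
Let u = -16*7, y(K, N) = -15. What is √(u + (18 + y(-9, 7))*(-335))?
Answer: I*√1117 ≈ 33.422*I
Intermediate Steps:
u = -112
√(u + (18 + y(-9, 7))*(-335)) = √(-112 + (18 - 15)*(-335)) = √(-112 + 3*(-335)) = √(-112 - 1005) = √(-1117) = I*√1117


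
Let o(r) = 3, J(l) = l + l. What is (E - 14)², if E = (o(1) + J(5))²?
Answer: 24025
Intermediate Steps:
J(l) = 2*l
E = 169 (E = (3 + 2*5)² = (3 + 10)² = 13² = 169)
(E - 14)² = (169 - 14)² = 155² = 24025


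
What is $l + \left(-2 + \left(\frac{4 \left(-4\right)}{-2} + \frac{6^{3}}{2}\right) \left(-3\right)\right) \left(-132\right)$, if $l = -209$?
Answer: $45991$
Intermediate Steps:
$l + \left(-2 + \left(\frac{4 \left(-4\right)}{-2} + \frac{6^{3}}{2}\right) \left(-3\right)\right) \left(-132\right) = -209 + \left(-2 + \left(\frac{4 \left(-4\right)}{-2} + \frac{6^{3}}{2}\right) \left(-3\right)\right) \left(-132\right) = -209 + \left(-2 + \left(\left(-16\right) \left(- \frac{1}{2}\right) + 216 \cdot \frac{1}{2}\right) \left(-3\right)\right) \left(-132\right) = -209 + \left(-2 + \left(8 + 108\right) \left(-3\right)\right) \left(-132\right) = -209 + \left(-2 + 116 \left(-3\right)\right) \left(-132\right) = -209 + \left(-2 - 348\right) \left(-132\right) = -209 - -46200 = -209 + 46200 = 45991$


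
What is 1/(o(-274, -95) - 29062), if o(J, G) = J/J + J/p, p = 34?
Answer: -17/494174 ≈ -3.4401e-5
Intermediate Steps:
o(J, G) = 1 + J/34 (o(J, G) = J/J + J/34 = 1 + J*(1/34) = 1 + J/34)
1/(o(-274, -95) - 29062) = 1/((1 + (1/34)*(-274)) - 29062) = 1/((1 - 137/17) - 29062) = 1/(-120/17 - 29062) = 1/(-494174/17) = -17/494174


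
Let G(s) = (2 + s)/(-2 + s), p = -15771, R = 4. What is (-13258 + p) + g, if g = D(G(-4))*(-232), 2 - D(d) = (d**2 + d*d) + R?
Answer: -256621/9 ≈ -28513.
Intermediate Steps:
G(s) = (2 + s)/(-2 + s)
D(d) = -2 - 2*d**2 (D(d) = 2 - ((d**2 + d*d) + 4) = 2 - ((d**2 + d**2) + 4) = 2 - (2*d**2 + 4) = 2 - (4 + 2*d**2) = 2 + (-4 - 2*d**2) = -2 - 2*d**2)
g = 4640/9 (g = (-2 - 2*(2 - 4)**2/(-2 - 4)**2)*(-232) = (-2 - 2*(-2/(-6))**2)*(-232) = (-2 - 2*(-1/6*(-2))**2)*(-232) = (-2 - 2*(1/3)**2)*(-232) = (-2 - 2*1/9)*(-232) = (-2 - 2/9)*(-232) = -20/9*(-232) = 4640/9 ≈ 515.56)
(-13258 + p) + g = (-13258 - 15771) + 4640/9 = -29029 + 4640/9 = -256621/9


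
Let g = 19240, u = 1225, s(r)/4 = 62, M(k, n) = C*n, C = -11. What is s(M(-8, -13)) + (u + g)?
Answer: 20713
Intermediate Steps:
M(k, n) = -11*n
s(r) = 248 (s(r) = 4*62 = 248)
s(M(-8, -13)) + (u + g) = 248 + (1225 + 19240) = 248 + 20465 = 20713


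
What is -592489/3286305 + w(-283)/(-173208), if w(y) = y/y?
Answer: -34209040339/189738105480 ≈ -0.18030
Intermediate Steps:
w(y) = 1
-592489/3286305 + w(-283)/(-173208) = -592489/3286305 + 1/(-173208) = -592489*1/3286305 + 1*(-1/173208) = -592489/3286305 - 1/173208 = -34209040339/189738105480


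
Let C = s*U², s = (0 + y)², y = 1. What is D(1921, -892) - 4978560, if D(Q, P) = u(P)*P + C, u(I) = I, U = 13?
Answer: -4182727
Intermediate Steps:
s = 1 (s = (0 + 1)² = 1² = 1)
C = 169 (C = 1*13² = 1*169 = 169)
D(Q, P) = 169 + P² (D(Q, P) = P*P + 169 = P² + 169 = 169 + P²)
D(1921, -892) - 4978560 = (169 + (-892)²) - 4978560 = (169 + 795664) - 4978560 = 795833 - 4978560 = -4182727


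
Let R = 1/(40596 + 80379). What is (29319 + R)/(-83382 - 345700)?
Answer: -1773433013/25954097475 ≈ -0.068330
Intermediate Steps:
R = 1/120975 ≈ 8.2662e-6
(29319 + R)/(-83382 - 345700) = (29319 + 1/120975)/(-83382 - 345700) = (3546866026/120975)/(-429082) = (3546866026/120975)*(-1/429082) = -1773433013/25954097475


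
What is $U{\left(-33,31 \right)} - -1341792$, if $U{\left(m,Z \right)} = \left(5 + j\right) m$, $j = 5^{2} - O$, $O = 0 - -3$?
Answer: $1340901$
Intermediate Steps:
$O = 3$ ($O = 0 + 3 = 3$)
$j = 22$ ($j = 5^{2} - 3 = 25 - 3 = 22$)
$U{\left(m,Z \right)} = 27 m$ ($U{\left(m,Z \right)} = \left(5 + 22\right) m = 27 m$)
$U{\left(-33,31 \right)} - -1341792 = 27 \left(-33\right) - -1341792 = -891 + 1341792 = 1340901$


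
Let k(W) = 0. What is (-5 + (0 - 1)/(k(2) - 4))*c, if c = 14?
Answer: -133/2 ≈ -66.500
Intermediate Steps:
(-5 + (0 - 1)/(k(2) - 4))*c = (-5 + (0 - 1)/(0 - 4))*14 = (-5 - 1/(-4))*14 = (-5 - 1*(-¼))*14 = (-5 + ¼)*14 = -19/4*14 = -133/2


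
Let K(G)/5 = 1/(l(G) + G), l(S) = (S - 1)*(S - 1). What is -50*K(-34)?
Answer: -250/1191 ≈ -0.20991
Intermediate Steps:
l(S) = (-1 + S)**2 (l(S) = (-1 + S)*(-1 + S) = (-1 + S)**2)
K(G) = 5/(G + (-1 + G)**2) (K(G) = 5/((-1 + G)**2 + G) = 5/(G + (-1 + G)**2))
-50*K(-34) = -250/(-34 + (-1 - 34)**2) = -250/(-34 + (-35)**2) = -250/(-34 + 1225) = -250/1191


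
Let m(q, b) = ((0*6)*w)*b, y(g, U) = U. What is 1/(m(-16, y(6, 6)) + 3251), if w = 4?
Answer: 1/3251 ≈ 0.00030760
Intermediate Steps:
m(q, b) = 0 (m(q, b) = ((0*6)*4)*b = (0*4)*b = 0*b = 0)
1/(m(-16, y(6, 6)) + 3251) = 1/(0 + 3251) = 1/3251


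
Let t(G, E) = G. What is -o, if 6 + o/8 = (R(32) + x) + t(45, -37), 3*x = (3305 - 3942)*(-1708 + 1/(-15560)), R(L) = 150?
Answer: -5646013639/1945 ≈ -2.9028e+6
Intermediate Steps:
x = 5643072799/15560 (x = ((3305 - 3942)*(-1708 + 1/(-15560)))/3 = (-637*(-1708 - 1/15560))/3 = (-637*(-26576481/15560))/3 = (⅓)*(16929218397/15560) = 5643072799/15560 ≈ 3.6267e+5)
o = 5646013639/1945 (o = -48 + 8*((150 + 5643072799/15560) + 45) = -48 + 8*(5645406799/15560 + 45) = -48 + 8*(5646106999/15560) = -48 + 5646106999/1945 = 5646013639/1945 ≈ 2.9028e+6)
-o = -1*5646013639/1945 = -5646013639/1945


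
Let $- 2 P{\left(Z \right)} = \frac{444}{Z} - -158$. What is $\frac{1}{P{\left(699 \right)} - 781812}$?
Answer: $- \frac{233}{182180677} \approx -1.2789 \cdot 10^{-6}$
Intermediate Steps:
$P{\left(Z \right)} = -79 - \frac{222}{Z}$ ($P{\left(Z \right)} = - \frac{\frac{444}{Z} - -158}{2} = - \frac{\frac{444}{Z} + 158}{2} = - \frac{158 + \frac{444}{Z}}{2} = -79 - \frac{222}{Z}$)
$\frac{1}{P{\left(699 \right)} - 781812} = \frac{1}{\left(-79 - \frac{222}{699}\right) - 781812} = \frac{1}{\left(-79 - \frac{74}{233}\right) - 781812} = \frac{1}{- \frac{18481}{233} - 781812} = \frac{1}{- \frac{182180677}{233}} = - \frac{233}{182180677}$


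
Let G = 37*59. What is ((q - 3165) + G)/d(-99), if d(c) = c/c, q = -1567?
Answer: -2549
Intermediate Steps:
G = 2183
d(c) = 1
((q - 3165) + G)/d(-99) = ((-1567 - 3165) + 2183)/1 = (-4732 + 2183)*1 = -2549*1 = -2549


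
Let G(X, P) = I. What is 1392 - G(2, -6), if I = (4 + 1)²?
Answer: 1367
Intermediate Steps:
I = 25 (I = 5² = 25)
G(X, P) = 25
1392 - G(2, -6) = 1392 - 1*25 = 1392 - 25 = 1367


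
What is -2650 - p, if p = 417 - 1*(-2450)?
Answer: -5517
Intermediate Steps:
p = 2867 (p = 417 + 2450 = 2867)
-2650 - p = -2650 - 1*2867 = -2650 - 2867 = -5517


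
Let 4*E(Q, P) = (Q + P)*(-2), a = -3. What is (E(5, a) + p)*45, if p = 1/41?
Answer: -1800/41 ≈ -43.902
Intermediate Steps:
E(Q, P) = -P/2 - Q/2 (E(Q, P) = ((Q + P)*(-2))/4 = ((P + Q)*(-2))/4 = (-2*P - 2*Q)/4 = -P/2 - Q/2)
p = 1/41 ≈ 0.024390
(E(5, a) + p)*45 = ((-1/2*(-3) - 1/2*5) + 1/41)*45 = ((3/2 - 5/2) + 1/41)*45 = (-1 + 1/41)*45 = -40/41*45 = -1800/41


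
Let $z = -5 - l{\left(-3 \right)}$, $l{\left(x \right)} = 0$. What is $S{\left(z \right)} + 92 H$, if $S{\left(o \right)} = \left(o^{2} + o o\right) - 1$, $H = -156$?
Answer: $-14303$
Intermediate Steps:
$z = -5$ ($z = -5 - 0 = -5 + 0 = -5$)
$S{\left(o \right)} = -1 + 2 o^{2}$ ($S{\left(o \right)} = \left(o^{2} + o^{2}\right) - 1 = 2 o^{2} - 1 = -1 + 2 o^{2}$)
$S{\left(z \right)} + 92 H = \left(-1 + 2 \left(-5\right)^{2}\right) + 92 \left(-156\right) = \left(-1 + 2 \cdot 25\right) - 14352 = \left(-1 + 50\right) - 14352 = 49 - 14352 = -14303$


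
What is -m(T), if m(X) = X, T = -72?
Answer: 72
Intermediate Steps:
-m(T) = -1*(-72) = 72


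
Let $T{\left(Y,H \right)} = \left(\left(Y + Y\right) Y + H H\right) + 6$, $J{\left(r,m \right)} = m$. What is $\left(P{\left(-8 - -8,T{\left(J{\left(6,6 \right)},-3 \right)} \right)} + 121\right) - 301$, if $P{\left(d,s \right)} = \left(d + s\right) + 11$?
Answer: $-82$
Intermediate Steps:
$T{\left(Y,H \right)} = 6 + H^{2} + 2 Y^{2}$ ($T{\left(Y,H \right)} = \left(2 Y Y + H^{2}\right) + 6 = \left(2 Y^{2} + H^{2}\right) + 6 = \left(H^{2} + 2 Y^{2}\right) + 6 = 6 + H^{2} + 2 Y^{2}$)
$P{\left(d,s \right)} = 11 + d + s$
$\left(P{\left(-8 - -8,T{\left(J{\left(6,6 \right)},-3 \right)} \right)} + 121\right) - 301 = \left(\left(11 - 0 + \left(6 + \left(-3\right)^{2} + 2 \cdot 6^{2}\right)\right) + 121\right) - 301 = \left(\left(11 + \left(-8 + 8\right) + \left(6 + 9 + 2 \cdot 36\right)\right) + 121\right) - 301 = \left(\left(11 + 0 + \left(6 + 9 + 72\right)\right) + 121\right) - 301 = \left(\left(11 + 0 + 87\right) + 121\right) - 301 = \left(98 + 121\right) - 301 = 219 - 301 = -82$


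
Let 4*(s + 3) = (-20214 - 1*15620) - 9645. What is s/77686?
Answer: -45491/310744 ≈ -0.14639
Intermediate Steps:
s = -45491/4 (s = -3 + ((-20214 - 1*15620) - 9645)/4 = -3 + ((-20214 - 15620) - 9645)/4 = -3 + (-35834 - 9645)/4 = -3 + (¼)*(-45479) = -3 - 45479/4 = -45491/4 ≈ -11373.)
s/77686 = -45491/4/77686 = -45491/4*1/77686 = -45491/310744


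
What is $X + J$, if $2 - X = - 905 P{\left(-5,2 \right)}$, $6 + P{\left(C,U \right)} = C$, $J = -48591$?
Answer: $-58544$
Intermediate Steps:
$P{\left(C,U \right)} = -6 + C$
$X = -9953$ ($X = 2 - - 905 \left(-6 - 5\right) = 2 - \left(-905\right) \left(-11\right) = 2 - 9955 = -9953$)
$X + J = -9953 - 48591 = -58544$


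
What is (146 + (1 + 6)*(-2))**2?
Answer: 17424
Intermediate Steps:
(146 + (1 + 6)*(-2))**2 = (146 + 7*(-2))**2 = (146 - 14)**2 = 132**2 = 17424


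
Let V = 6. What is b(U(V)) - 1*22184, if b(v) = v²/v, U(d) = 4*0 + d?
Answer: -22178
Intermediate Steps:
U(d) = d (U(d) = 0 + d = d)
b(v) = v
b(U(V)) - 1*22184 = 6 - 1*22184 = 6 - 22184 = -22178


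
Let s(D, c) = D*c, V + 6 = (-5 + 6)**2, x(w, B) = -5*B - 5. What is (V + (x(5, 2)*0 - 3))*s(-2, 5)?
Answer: 80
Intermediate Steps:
x(w, B) = -5 - 5*B
V = -5 (V = -6 + (-5 + 6)**2 = -6 + 1**2 = -6 + 1 = -5)
(V + (x(5, 2)*0 - 3))*s(-2, 5) = (-5 + ((-5 - 5*2)*0 - 3))*(-2*5) = (-5 + ((-5 - 10)*0 - 3))*(-10) = (-5 + (-15*0 - 3))*(-10) = (-5 + (0 - 3))*(-10) = (-5 - 3)*(-10) = -8*(-10) = 80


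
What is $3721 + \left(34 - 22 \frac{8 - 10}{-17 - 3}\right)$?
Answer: $\frac{18764}{5} \approx 3752.8$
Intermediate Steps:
$3721 + \left(34 - 22 \frac{8 - 10}{-17 - 3}\right) = 3721 + \left(34 - 22 \left(- \frac{2}{-20}\right)\right) = 3721 + \left(34 - 22 \left(\left(-2\right) \left(- \frac{1}{20}\right)\right)\right) = 3721 + \left(34 - \frac{11}{5}\right) = 3721 + \frac{159}{5} = \frac{18764}{5}$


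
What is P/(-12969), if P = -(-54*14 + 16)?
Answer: -740/12969 ≈ -0.057059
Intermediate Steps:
P = 740 (P = -(-756 + 16) = -1*(-740) = 740)
P/(-12969) = 740/(-12969) = 740*(-1/12969) = -740/12969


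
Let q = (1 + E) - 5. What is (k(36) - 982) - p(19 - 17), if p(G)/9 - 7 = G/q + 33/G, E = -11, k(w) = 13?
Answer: -11793/10 ≈ -1179.3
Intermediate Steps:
q = -15 (q = (1 - 11) - 5 = -10 - 5 = -15)
p(G) = 63 + 297/G - 3*G/5 (p(G) = 63 + 9*(G/(-15) + 33/G) = 63 + 9*(G*(-1/15) + 33/G) = 63 + 9*(-G/15 + 33/G) = 63 + 9*(33/G - G/15) = 63 + (297/G - 3*G/5) = 63 + 297/G - 3*G/5)
(k(36) - 982) - p(19 - 17) = (13 - 982) - (63 + 297/(19 - 17) - 3*(19 - 17)/5) = -969 - (63 + 297/2 - 3/5*2) = -969 - (63 + 297*(1/2) - 6/5) = -969 - (63 + 297/2 - 6/5) = -969 - 1*2103/10 = -969 - 2103/10 = -11793/10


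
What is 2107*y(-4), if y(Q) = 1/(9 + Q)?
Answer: 2107/5 ≈ 421.40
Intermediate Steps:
2107*y(-4) = 2107/(9 - 4) = 2107/5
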